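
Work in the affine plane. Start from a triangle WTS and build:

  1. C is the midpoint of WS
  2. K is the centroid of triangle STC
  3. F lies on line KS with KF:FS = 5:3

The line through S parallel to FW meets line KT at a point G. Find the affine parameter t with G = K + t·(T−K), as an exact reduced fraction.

Choose coordinates W = (0, 0), T = (1, 0), S = (0, 1).
1. C is the midpoint of WS ⇒ C = (0, 1/2)
2. K is the centroid of triangle STC ⇒ K = (1/3, 1/2)
3. F lies on line KS with KF:FS = 5:3 ⇒ F = (1/8, 13/16)
through S parallel to FW: direction (-1/8, -13/16); meets KT at G = (-1/29, 45/58)
G = K + t·(T−K) with t = -16/29

t = -16/29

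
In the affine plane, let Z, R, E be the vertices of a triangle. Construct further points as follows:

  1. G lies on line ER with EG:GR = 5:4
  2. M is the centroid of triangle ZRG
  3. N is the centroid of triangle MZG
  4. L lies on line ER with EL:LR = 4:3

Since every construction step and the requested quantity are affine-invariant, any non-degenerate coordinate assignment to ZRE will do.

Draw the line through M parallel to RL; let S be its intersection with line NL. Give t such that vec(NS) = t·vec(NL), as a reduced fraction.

Assign Z = (0, 0), R = (1, 0), E = (0, 1) — the answer is frame-independent, so this choice is without loss of generality.
1. G lies on line ER with EG:GR = 5:4 ⇒ G = (5/9, 4/9)
2. M is the centroid of triangle ZRG ⇒ M = (14/27, 4/27)
3. N is the centroid of triangle MZG ⇒ N = (29/81, 16/81)
4. L lies on line ER with EL:LR = 4:3 ⇒ L = (4/7, 3/7)
through M parallel to RL: direction (-3/7, 3/7); meets NL at S = (311/756, 193/756)
S = N + t·(L−N) with t = 1/4

t = 1/4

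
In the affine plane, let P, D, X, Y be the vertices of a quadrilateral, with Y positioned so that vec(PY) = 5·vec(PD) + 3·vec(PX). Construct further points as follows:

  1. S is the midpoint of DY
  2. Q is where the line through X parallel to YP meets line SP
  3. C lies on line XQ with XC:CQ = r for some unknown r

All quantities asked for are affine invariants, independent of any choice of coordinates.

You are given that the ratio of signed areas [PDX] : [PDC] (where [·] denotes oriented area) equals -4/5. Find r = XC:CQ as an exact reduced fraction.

r = 3/5

Work in coordinates with P = (0, 0), D = (1, 0), X = (0, 1), Y = (5, 3).
1. S is the midpoint of DY ⇒ S = (3, 3/2)
2. Q is where the line through X parallel to YP meets line SP ⇒ Q = (-10, -5)
3. With XC:CQ = r, write λ = r/(r+1) so C = X + λ·(Q−X); C is affine-linear in λ
Every point depending on C is an affine combination of C and λ-independent points, so each such coordinate is linear in λ; the λ² term in each signed area is a multiple of (Q−X)×(Q−X) = 0, so 2·[PDX] and 2·[PDC] are each linear in λ. Evaluating at λ=0 and λ=1:
  2·[PDX] = 1,   2·[PDC] = -6·λ + 1
So [PDX]:[PDC] = (1) / (-6·λ + 1). Setting this equal to -4/5:
  1 = -4/5·(-6·λ + 1)  ⇒  λ = 3/8
Then r = λ/(1−λ) = (3/8)/(5/8) = 3/5. Check: with r = 3/5, C = (-15/4, -5/4) and [PDX]:[PDC] = -4/5 as required.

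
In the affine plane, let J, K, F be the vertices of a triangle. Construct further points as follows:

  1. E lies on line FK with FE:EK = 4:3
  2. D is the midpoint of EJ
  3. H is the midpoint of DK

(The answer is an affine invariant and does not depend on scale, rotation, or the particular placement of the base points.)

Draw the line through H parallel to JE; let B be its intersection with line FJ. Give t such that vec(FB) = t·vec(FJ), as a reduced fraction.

t = 11/8

Choose coordinates J = (0, 0), K = (1, 0), F = (0, 1).
1. E lies on line FK with FE:EK = 4:3 ⇒ E = (4/7, 3/7)
2. D is the midpoint of EJ ⇒ D = (2/7, 3/14)
3. H is the midpoint of DK ⇒ H = (9/14, 3/28)
through H parallel to JE: direction (4/7, 3/7); meets FJ at B = (0, -3/8)
B = F + t·(J−F) with t = 11/8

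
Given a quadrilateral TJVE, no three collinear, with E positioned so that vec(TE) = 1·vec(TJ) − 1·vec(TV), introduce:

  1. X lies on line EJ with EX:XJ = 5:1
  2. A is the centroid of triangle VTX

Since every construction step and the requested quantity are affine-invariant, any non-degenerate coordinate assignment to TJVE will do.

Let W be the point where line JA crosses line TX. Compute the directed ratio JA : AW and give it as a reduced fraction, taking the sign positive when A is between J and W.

Choose coordinates T = (0, 0), J = (1, 0), V = (0, 1), E = (1, -1).
1. X lies on line EJ with EX:XJ = 5:1 ⇒ X = (1, -1/6)
2. A is the centroid of triangle VTX ⇒ A = (1/3, 5/18)
line JA meets TX at W = (5/3, -5/18)
A = J + t·(W−J) with t = -1, so JA:AW = -1:2

JA:AW = -1/2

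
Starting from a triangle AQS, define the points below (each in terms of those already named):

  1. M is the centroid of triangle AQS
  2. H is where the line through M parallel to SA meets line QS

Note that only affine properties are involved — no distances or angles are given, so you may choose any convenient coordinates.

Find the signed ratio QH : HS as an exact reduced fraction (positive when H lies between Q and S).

QH:HS = 2

Work in coordinates with A = (0, 0), Q = (1, 0), S = (0, 1).
1. M is the centroid of triangle AQS ⇒ M = (1/3, 1/3)
2. H is where the line through M parallel to SA meets line QS ⇒ H = (1/3, 2/3)
H = Q + t·(S−Q) with t = 2/3, so QH:HS = t:(1−t) = 2/3:1/3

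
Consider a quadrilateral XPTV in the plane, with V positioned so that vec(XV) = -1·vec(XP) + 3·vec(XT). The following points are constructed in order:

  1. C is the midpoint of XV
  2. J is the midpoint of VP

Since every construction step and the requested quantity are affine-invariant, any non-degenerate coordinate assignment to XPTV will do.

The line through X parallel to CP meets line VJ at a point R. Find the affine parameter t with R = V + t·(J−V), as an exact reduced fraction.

t = 4

Assign X = (0, 0), P = (1, 0), T = (0, 1), V = (-1, 3) — the answer is frame-independent, so this choice is without loss of generality.
1. C is the midpoint of XV ⇒ C = (-1/2, 3/2)
2. J is the midpoint of VP ⇒ J = (0, 3/2)
through X parallel to CP: direction (3/2, -3/2); meets VJ at R = (3, -3)
R = V + t·(J−V) with t = 4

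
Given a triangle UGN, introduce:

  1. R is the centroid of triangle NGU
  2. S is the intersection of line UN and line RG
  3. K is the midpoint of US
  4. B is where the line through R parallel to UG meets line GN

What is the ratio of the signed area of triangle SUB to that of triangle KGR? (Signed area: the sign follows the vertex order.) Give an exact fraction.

[SUB]:[KGR] = 2

Assign U = (0, 0), G = (1, 0), N = (0, 1) — the answer is frame-independent, so this choice is without loss of generality.
1. R is the centroid of triangle NGU ⇒ R = (1/3, 1/3)
2. S is the intersection of line UN and line RG ⇒ S = (0, 1/2)
3. K is the midpoint of US ⇒ K = (0, 1/4)
4. B is where the line through R parallel to UG meets line GN ⇒ B = (2/3, 1/3)
2·[SUB] = 1/3, 2·[KGR] = 1/6
[SUB]:[KGR] = 1/3:1/6 = 2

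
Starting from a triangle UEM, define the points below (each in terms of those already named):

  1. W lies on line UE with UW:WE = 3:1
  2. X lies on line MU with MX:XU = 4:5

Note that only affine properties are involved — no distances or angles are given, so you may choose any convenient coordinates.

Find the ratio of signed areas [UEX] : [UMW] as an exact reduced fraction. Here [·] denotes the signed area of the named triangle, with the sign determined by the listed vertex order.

[UEX]:[UMW] = -20/27

Work in coordinates with U = (0, 0), E = (1, 0), M = (0, 1).
1. W lies on line UE with UW:WE = 3:1 ⇒ W = (3/4, 0)
2. X lies on line MU with MX:XU = 4:5 ⇒ X = (0, 5/9)
2·[UEX] = 5/9, 2·[UMW] = -3/4
[UEX]:[UMW] = 5/9:-3/4 = -20/27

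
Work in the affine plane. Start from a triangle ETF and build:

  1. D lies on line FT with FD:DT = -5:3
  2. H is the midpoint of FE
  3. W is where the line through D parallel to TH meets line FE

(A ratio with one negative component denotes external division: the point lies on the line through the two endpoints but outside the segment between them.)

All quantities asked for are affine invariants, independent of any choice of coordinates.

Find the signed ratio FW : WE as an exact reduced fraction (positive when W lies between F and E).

Choose coordinates E = (0, 0), T = (1, 0), F = (0, 1).
1. D lies on line FT with FD:DT = -5:3 ⇒ D = (5/2, -3/2)
2. H is the midpoint of FE ⇒ H = (0, 1/2)
3. W is where the line through D parallel to TH meets line FE ⇒ W = (0, -1/4)
W = F + t·(E−F) with t = 5/4, so FW:WE = t:(1−t) = 5/4:-1/4

FW:WE = -5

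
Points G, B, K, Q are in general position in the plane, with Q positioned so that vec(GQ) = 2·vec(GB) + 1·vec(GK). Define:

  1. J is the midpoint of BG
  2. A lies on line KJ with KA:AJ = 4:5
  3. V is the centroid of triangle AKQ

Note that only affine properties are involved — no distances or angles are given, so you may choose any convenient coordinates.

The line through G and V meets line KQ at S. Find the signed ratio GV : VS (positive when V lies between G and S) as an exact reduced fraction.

Set G = (0, 0), B = (1, 0), K = (0, 1), Q = (2, 1); any affine frame gives the same invariant.
1. J is the midpoint of BG ⇒ J = (1/2, 0)
2. A lies on line KJ with KA:AJ = 4:5 ⇒ A = (2/9, 5/9)
3. V is the centroid of triangle AKQ ⇒ V = (20/27, 23/27)
line GV meets KQ at S = (20/23, 1)
V = G + t·(S−G) with t = 23/27, so GV:VS = 23/27:4/27

GV:VS = 23/4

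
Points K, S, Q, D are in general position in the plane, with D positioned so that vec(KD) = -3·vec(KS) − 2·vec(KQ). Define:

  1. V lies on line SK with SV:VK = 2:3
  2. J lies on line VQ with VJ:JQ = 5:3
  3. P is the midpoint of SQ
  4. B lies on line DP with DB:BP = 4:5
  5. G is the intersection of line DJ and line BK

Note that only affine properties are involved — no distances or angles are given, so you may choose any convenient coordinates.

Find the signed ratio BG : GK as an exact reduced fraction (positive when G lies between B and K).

BG:GK = -20/57

Work in coordinates with K = (0, 0), S = (1, 0), Q = (0, 1), D = (-3, -2).
1. V lies on line SK with SV:VK = 2:3 ⇒ V = (3/5, 0)
2. J lies on line VQ with VJ:JQ = 5:3 ⇒ J = (9/40, 5/8)
3. P is the midpoint of SQ ⇒ P = (1/2, 1/2)
4. B lies on line DP with DB:BP = 4:5 ⇒ B = (-13/9, -8/9)
5. G is the intersection of line DJ and line BK ⇒ G = (-247/111, -152/111)
G = B + t·(K−B) with t = -20/37, so BG:GK = t:(1−t) = -20/37:57/37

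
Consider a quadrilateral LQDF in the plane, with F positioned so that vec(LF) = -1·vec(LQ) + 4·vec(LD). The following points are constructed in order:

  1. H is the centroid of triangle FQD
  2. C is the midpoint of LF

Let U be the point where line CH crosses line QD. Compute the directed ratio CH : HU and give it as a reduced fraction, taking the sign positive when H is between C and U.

Assign L = (0, 0), Q = (1, 0), D = (0, 1), F = (-1, 4) — the answer is frame-independent, so this choice is without loss of generality.
1. H is the centroid of triangle FQD ⇒ H = (0, 5/3)
2. C is the midpoint of LF ⇒ C = (-1/2, 2)
line CH meets QD at U = (-2, 3)
H = C + t·(U−C) with t = -1/3, so CH:HU = -1/3:4/3

CH:HU = -1/4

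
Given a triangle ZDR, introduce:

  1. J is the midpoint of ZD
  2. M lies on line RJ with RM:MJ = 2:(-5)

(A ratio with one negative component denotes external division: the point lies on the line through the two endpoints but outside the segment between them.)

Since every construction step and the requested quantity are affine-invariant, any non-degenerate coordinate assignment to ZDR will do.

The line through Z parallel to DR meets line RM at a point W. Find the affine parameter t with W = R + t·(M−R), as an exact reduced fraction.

Assign Z = (0, 0), D = (1, 0), R = (0, 1) — the answer is frame-independent, so this choice is without loss of generality.
1. J is the midpoint of ZD ⇒ J = (1/2, 0)
2. M lies on line RJ with RM:MJ = 2:(-5) ⇒ M = (-1/3, 5/3)
through Z parallel to DR: direction (-1, 1); meets RM at W = (1, -1)
W = R + t·(M−R) with t = -3

t = -3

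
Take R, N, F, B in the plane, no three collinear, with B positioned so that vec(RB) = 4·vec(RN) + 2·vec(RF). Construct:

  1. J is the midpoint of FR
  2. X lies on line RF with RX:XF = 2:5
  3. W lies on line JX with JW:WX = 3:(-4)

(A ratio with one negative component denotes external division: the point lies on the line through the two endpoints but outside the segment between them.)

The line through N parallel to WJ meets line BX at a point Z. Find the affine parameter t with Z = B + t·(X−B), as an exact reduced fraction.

t = 3/4

Work in coordinates with R = (0, 0), N = (1, 0), F = (0, 1), B = (4, 2).
1. J is the midpoint of FR ⇒ J = (0, 1/2)
2. X lies on line RF with RX:XF = 2:5 ⇒ X = (0, 2/7)
3. W lies on line JX with JW:WX = 3:(-4) ⇒ W = (0, 8/7)
through N parallel to WJ: direction (0, -9/14); meets BX at Z = (1, 5/7)
Z = B + t·(X−B) with t = 3/4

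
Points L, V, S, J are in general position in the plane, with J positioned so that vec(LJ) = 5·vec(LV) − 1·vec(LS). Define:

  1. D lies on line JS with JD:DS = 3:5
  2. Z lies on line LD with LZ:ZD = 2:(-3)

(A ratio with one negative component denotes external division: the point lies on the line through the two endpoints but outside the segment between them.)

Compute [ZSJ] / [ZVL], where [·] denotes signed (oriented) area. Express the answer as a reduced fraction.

Work in coordinates with L = (0, 0), V = (1, 0), S = (0, 1), J = (5, -1).
1. D lies on line JS with JD:DS = 3:5 ⇒ D = (25/8, -1/4)
2. Z lies on line LD with LZ:ZD = 2:(-3) ⇒ Z = (-25/4, 1/2)
2·[ZSJ] = -15, 2·[ZVL] = -1/2
[ZSJ]:[ZVL] = -15:-1/2 = 30

[ZSJ]:[ZVL] = 30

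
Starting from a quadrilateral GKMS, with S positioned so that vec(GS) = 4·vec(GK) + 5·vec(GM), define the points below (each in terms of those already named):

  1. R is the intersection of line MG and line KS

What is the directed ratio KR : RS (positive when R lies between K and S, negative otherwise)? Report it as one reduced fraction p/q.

Choose coordinates G = (0, 0), K = (1, 0), M = (0, 1), S = (4, 5).
1. R is the intersection of line MG and line KS ⇒ R = (0, -5/3)
R = K + t·(S−K) with t = -1/3, so KR:RS = t:(1−t) = -1/3:4/3

KR:RS = -1/4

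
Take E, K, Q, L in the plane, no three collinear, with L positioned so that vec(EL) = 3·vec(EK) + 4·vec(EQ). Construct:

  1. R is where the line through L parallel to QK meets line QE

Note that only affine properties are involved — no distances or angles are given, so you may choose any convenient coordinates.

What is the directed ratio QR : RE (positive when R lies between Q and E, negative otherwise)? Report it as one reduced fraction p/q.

QR:RE = -6/7

Assign E = (0, 0), K = (1, 0), Q = (0, 1), L = (3, 4) — the answer is frame-independent, so this choice is without loss of generality.
1. R is where the line through L parallel to QK meets line QE ⇒ R = (0, 7)
R = Q + t·(E−Q) with t = -6, so QR:RE = t:(1−t) = -6:7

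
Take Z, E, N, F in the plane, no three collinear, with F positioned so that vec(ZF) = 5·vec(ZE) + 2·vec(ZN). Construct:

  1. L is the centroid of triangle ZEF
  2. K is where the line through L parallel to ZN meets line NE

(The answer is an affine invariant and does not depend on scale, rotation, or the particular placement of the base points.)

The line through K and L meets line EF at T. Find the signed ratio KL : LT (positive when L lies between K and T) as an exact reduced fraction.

KL:LT = -10

Work in coordinates with Z = (0, 0), E = (1, 0), N = (0, 1), F = (5, 2).
1. L is the centroid of triangle ZEF ⇒ L = (2, 2/3)
2. K is where the line through L parallel to ZN meets line NE ⇒ K = (2, -1)
line KL meets EF at T = (2, 1/2)
L = K + t·(T−K) with t = 10/9, so KL:LT = 10/9:-1/9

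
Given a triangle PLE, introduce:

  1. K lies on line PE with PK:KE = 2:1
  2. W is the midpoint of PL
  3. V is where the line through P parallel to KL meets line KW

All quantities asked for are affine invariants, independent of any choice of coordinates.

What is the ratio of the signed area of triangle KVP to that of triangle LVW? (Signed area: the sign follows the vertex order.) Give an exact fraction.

[KVP]:[LVW] = 2

Work in coordinates with P = (0, 0), L = (1, 0), E = (0, 1).
1. K lies on line PE with PK:KE = 2:1 ⇒ K = (0, 2/3)
2. W is the midpoint of PL ⇒ W = (1/2, 0)
3. V is where the line through P parallel to KL meets line KW ⇒ V = (1, -2/3)
2·[KVP] = -2/3, 2·[LVW] = -1/3
[KVP]:[LVW] = -2/3:-1/3 = 2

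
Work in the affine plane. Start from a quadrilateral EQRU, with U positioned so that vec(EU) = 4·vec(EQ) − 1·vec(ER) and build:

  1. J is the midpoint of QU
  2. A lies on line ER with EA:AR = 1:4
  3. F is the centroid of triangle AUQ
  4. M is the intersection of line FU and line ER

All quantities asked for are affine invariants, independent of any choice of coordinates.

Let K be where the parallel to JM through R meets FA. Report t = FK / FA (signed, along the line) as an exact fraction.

Choose coordinates E = (0, 0), Q = (1, 0), R = (0, 1), U = (4, -1).
1. J is the midpoint of QU ⇒ J = (5/2, -1/2)
2. A lies on line ER with EA:AR = 1:4 ⇒ A = (0, 1/5)
3. F is the centroid of triangle AUQ ⇒ F = (5/3, -4/15)
4. M is the intersection of line FU and line ER ⇒ M = (0, 9/35)
through R parallel to JM: direction (-5/2, 53/70); meets FA at K = (35, -48/5)
K = F + t·(A−F) with t = -20

t = -20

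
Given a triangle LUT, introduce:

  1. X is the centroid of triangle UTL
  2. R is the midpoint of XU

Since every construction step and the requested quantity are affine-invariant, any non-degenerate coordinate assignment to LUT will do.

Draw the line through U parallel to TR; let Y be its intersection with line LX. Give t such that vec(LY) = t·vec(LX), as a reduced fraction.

Set L = (0, 0), U = (1, 0), T = (0, 1); any affine frame gives the same invariant.
1. X is the centroid of triangle UTL ⇒ X = (1/3, 1/3)
2. R is the midpoint of XU ⇒ R = (2/3, 1/6)
through U parallel to TR: direction (2/3, -5/6); meets LX at Y = (5/9, 5/9)
Y = L + t·(X−L) with t = 5/3

t = 5/3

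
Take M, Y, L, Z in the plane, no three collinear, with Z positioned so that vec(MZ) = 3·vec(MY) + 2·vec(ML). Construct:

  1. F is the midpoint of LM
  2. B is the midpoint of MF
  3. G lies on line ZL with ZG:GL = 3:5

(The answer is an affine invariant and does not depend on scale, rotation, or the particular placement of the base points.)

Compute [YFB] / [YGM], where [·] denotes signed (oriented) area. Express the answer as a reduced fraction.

Work in coordinates with M = (0, 0), Y = (1, 0), L = (0, 1), Z = (3, 2).
1. F is the midpoint of LM ⇒ F = (0, 1/2)
2. B is the midpoint of MF ⇒ B = (0, 1/4)
3. G lies on line ZL with ZG:GL = 3:5 ⇒ G = (15/8, 13/8)
2·[YFB] = 1/4, 2·[YGM] = 13/8
[YFB]:[YGM] = 1/4:13/8 = 2/13

[YFB]:[YGM] = 2/13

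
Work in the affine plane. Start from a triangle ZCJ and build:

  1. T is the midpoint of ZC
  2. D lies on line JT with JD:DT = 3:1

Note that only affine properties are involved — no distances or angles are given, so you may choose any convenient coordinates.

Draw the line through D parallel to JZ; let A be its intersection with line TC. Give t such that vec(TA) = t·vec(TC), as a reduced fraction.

t = -1/4

Choose coordinates Z = (0, 0), C = (1, 0), J = (0, 1).
1. T is the midpoint of ZC ⇒ T = (1/2, 0)
2. D lies on line JT with JD:DT = 3:1 ⇒ D = (3/8, 1/4)
through D parallel to JZ: direction (0, -1); meets TC at A = (3/8, 0)
A = T + t·(C−T) with t = -1/4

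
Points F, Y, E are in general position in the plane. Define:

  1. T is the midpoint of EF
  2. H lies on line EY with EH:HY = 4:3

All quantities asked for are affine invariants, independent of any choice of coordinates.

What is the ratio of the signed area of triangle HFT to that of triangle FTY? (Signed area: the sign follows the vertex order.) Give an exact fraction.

[HFT]:[FTY] = 4/7

Choose coordinates F = (0, 0), Y = (1, 0), E = (0, 1).
1. T is the midpoint of EF ⇒ T = (0, 1/2)
2. H lies on line EY with EH:HY = 4:3 ⇒ H = (4/7, 3/7)
2·[HFT] = -2/7, 2·[FTY] = -1/2
[HFT]:[FTY] = -2/7:-1/2 = 4/7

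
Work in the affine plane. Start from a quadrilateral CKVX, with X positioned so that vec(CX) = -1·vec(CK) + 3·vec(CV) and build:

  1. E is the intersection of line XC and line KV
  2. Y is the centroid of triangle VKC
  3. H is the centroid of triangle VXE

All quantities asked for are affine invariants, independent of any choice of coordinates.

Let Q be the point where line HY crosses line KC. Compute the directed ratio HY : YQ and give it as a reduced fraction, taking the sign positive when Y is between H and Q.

HY:YQ = 9/2

Assign C = (0, 0), K = (1, 0), V = (0, 1), X = (-1, 3) — the answer is frame-independent, so this choice is without loss of generality.
1. E is the intersection of line XC and line KV ⇒ E = (-1/2, 3/2)
2. Y is the centroid of triangle VKC ⇒ Y = (1/3, 1/3)
3. H is the centroid of triangle VXE ⇒ H = (-1/2, 11/6)
line HY meets KC at Q = (14/27, 0)
Y = H + t·(Q−H) with t = 9/11, so HY:YQ = 9/11:2/11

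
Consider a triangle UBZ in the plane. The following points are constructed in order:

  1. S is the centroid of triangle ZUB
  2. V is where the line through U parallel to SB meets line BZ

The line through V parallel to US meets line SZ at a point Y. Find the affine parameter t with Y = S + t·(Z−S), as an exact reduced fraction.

Assign U = (0, 0), B = (1, 0), Z = (0, 1) — the answer is frame-independent, so this choice is without loss of generality.
1. S is the centroid of triangle ZUB ⇒ S = (1/3, 1/3)
2. V is where the line through U parallel to SB meets line BZ ⇒ V = (2, -1)
through V parallel to US: direction (1/3, 1/3); meets SZ at Y = (4/3, -5/3)
Y = S + t·(Z−S) with t = -3

t = -3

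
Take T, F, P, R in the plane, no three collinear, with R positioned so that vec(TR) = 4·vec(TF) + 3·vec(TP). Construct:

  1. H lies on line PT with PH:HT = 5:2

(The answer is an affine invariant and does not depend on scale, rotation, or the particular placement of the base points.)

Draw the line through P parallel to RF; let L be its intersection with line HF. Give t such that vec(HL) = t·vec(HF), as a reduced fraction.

Set T = (0, 0), F = (1, 0), P = (0, 1), R = (4, 3); any affine frame gives the same invariant.
1. H lies on line PT with PH:HT = 5:2 ⇒ H = (0, 2/7)
through P parallel to RF: direction (-3, -3); meets HF at L = (-5/9, 4/9)
L = H + t·(F−H) with t = -5/9

t = -5/9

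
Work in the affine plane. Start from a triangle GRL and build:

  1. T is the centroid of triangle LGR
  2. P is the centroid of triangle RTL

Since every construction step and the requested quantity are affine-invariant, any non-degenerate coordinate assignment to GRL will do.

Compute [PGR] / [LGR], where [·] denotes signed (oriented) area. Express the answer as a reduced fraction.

Assign G = (0, 0), R = (1, 0), L = (0, 1) — the answer is frame-independent, so this choice is without loss of generality.
1. T is the centroid of triangle LGR ⇒ T = (1/3, 1/3)
2. P is the centroid of triangle RTL ⇒ P = (4/9, 4/9)
2·[PGR] = 4/9, 2·[LGR] = 1
[PGR]:[LGR] = 4/9:1 = 4/9

[PGR]:[LGR] = 4/9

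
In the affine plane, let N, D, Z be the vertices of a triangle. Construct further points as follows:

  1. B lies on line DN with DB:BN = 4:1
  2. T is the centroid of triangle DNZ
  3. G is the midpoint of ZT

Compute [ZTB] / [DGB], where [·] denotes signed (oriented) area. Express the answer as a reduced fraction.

Set N = (0, 0), D = (1, 0), Z = (0, 1); any affine frame gives the same invariant.
1. B lies on line DN with DB:BN = 4:1 ⇒ B = (1/5, 0)
2. T is the centroid of triangle DNZ ⇒ T = (1/3, 1/3)
3. G is the midpoint of ZT ⇒ G = (1/6, 2/3)
2·[ZTB] = -1/5, 2·[DGB] = 8/15
[ZTB]:[DGB] = -1/5:8/15 = -3/8

[ZTB]:[DGB] = -3/8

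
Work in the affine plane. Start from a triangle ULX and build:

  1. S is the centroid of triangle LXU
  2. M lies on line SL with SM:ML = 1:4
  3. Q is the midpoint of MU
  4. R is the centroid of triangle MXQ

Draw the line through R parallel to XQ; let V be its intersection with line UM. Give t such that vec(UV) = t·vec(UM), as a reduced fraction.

Work in coordinates with U = (0, 0), L = (1, 0), X = (0, 1).
1. S is the centroid of triangle LXU ⇒ S = (1/3, 1/3)
2. M lies on line SL with SM:ML = 1:4 ⇒ M = (7/15, 4/15)
3. Q is the midpoint of MU ⇒ Q = (7/30, 2/15)
4. R is the centroid of triangle MXQ ⇒ R = (7/30, 7/15)
through R parallel to XQ: direction (7/30, -13/15); meets UM at V = (14/45, 8/45)
V = U + t·(M−U) with t = 2/3

t = 2/3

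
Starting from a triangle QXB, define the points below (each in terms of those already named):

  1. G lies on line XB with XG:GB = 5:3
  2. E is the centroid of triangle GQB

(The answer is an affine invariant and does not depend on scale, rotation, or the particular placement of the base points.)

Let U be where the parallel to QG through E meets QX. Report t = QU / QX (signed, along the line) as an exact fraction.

t = -1/5

Work in coordinates with Q = (0, 0), X = (1, 0), B = (0, 1).
1. G lies on line XB with XG:GB = 5:3 ⇒ G = (3/8, 5/8)
2. E is the centroid of triangle GQB ⇒ E = (1/8, 13/24)
through E parallel to QG: direction (3/8, 5/8); meets QX at U = (-1/5, 0)
U = Q + t·(X−Q) with t = -1/5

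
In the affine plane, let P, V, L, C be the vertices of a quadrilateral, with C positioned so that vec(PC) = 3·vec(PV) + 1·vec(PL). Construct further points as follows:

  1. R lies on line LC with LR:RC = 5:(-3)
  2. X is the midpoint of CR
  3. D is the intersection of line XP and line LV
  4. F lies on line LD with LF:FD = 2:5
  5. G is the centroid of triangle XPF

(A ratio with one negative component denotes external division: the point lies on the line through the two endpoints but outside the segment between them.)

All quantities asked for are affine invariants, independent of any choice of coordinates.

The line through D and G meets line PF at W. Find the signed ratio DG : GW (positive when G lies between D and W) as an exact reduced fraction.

DG:GW = -13/25

Set P = (0, 0), V = (1, 0), L = (0, 1), C = (3, 1); any affine frame gives the same invariant.
1. R lies on line LC with LR:RC = 5:(-3) ⇒ R = (15/2, 1)
2. X is the midpoint of CR ⇒ X = (21/4, 1)
3. D is the intersection of line XP and line LV ⇒ D = (21/25, 4/25)
4. F lies on line LD with LF:FD = 2:5 ⇒ F = (6/25, 19/25)
5. G is the centroid of triangle XPF ⇒ G = (183/100, 44/75)
line DG meets PF at W = (-24/325, -76/325)
G = D + t·(W−D) with t = -13/12, so DG:GW = -13/12:25/12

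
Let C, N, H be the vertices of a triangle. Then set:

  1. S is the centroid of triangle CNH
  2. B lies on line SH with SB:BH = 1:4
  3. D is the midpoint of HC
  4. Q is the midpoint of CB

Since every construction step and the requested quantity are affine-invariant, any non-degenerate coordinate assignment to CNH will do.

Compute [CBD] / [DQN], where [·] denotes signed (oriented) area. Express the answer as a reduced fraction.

[CBD]:[DQN] = 2/3

Work in coordinates with C = (0, 0), N = (1, 0), H = (0, 1).
1. S is the centroid of triangle CNH ⇒ S = (1/3, 1/3)
2. B lies on line SH with SB:BH = 1:4 ⇒ B = (4/15, 7/15)
3. D is the midpoint of HC ⇒ D = (0, 1/2)
4. Q is the midpoint of CB ⇒ Q = (2/15, 7/30)
2·[CBD] = 2/15, 2·[DQN] = 1/5
[CBD]:[DQN] = 2/15:1/5 = 2/3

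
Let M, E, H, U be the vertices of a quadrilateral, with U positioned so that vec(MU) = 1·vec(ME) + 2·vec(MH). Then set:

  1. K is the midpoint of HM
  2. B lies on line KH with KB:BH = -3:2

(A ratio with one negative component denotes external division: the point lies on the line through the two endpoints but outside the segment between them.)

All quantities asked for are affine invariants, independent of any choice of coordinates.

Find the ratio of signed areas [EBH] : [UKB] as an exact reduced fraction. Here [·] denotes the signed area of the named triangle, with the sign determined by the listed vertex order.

Choose coordinates M = (0, 0), E = (1, 0), H = (0, 1), U = (1, 2).
1. K is the midpoint of HM ⇒ K = (0, 1/2)
2. B lies on line KH with KB:BH = -3:2 ⇒ B = (0, 2)
2·[EBH] = 1, 2·[UKB] = -3/2
[EBH]:[UKB] = 1:-3/2 = -2/3

[EBH]:[UKB] = -2/3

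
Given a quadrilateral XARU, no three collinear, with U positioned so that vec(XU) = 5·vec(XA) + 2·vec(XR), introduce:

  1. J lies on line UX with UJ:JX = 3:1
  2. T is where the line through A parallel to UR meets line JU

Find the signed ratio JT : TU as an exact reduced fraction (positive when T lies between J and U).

Choose coordinates X = (0, 0), A = (1, 0), R = (0, 1), U = (5, 2).
1. J lies on line UX with UJ:JX = 3:1 ⇒ J = (5/4, 1/2)
2. T is where the line through A parallel to UR meets line JU ⇒ T = (-1, -2/5)
T = J + t·(U−J) with t = -3/5, so JT:TU = t:(1−t) = -3/5:8/5

JT:TU = -3/8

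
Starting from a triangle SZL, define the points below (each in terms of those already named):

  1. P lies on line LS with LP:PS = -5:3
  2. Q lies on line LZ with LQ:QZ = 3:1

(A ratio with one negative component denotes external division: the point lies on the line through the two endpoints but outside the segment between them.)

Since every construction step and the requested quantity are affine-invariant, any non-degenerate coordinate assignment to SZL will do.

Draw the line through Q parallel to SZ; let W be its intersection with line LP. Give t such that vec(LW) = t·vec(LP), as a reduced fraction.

Set S = (0, 0), Z = (1, 0), L = (0, 1); any affine frame gives the same invariant.
1. P lies on line LS with LP:PS = -5:3 ⇒ P = (0, -3/2)
2. Q lies on line LZ with LQ:QZ = 3:1 ⇒ Q = (3/4, 1/4)
through Q parallel to SZ: direction (1, 0); meets LP at W = (0, 1/4)
W = L + t·(P−L) with t = 3/10

t = 3/10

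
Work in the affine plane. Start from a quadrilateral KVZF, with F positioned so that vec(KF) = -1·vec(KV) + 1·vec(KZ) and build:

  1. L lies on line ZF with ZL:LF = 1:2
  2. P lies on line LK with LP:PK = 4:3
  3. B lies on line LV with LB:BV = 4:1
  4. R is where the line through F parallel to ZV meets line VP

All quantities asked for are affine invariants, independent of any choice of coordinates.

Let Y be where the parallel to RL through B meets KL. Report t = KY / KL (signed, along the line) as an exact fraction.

Work in coordinates with K = (0, 0), V = (1, 0), Z = (0, 1), F = (-1, 1).
1. L lies on line ZF with ZL:LF = 1:2 ⇒ L = (-1/3, 1)
2. P lies on line LK with LP:PK = 4:3 ⇒ P = (-1/7, 3/7)
3. B lies on line LV with LB:BV = 4:1 ⇒ B = (11/15, 1/5)
4. R is where the line through F parallel to ZV meets line VP ⇒ R = (-3/5, 3/5)
through B parallel to RL: direction (4/15, 2/5); meets KL at Y = (1/5, -3/5)
Y = K + t·(L−K) with t = -3/5

t = -3/5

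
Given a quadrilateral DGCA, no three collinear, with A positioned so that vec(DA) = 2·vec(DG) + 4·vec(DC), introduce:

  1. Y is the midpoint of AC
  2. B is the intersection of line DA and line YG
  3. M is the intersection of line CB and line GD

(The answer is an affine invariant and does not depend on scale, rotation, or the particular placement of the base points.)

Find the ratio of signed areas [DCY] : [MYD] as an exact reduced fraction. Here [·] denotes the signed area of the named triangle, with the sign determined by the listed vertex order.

Assign D = (0, 0), G = (1, 0), C = (0, 1), A = (2, 4) — the answer is frame-independent, so this choice is without loss of generality.
1. Y is the midpoint of AC ⇒ Y = (1, 5/2)
2. B is the intersection of line DA and line YG ⇒ B = (1, 2)
3. M is the intersection of line CB and line GD ⇒ M = (-1, 0)
2·[DCY] = -1, 2·[MYD] = -5/2
[DCY]:[MYD] = -1:-5/2 = 2/5

[DCY]:[MYD] = 2/5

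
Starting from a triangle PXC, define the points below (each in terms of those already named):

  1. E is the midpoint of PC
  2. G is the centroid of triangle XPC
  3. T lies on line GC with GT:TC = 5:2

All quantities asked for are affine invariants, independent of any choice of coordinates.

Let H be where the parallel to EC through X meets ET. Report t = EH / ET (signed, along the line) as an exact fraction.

Set P = (0, 0), X = (1, 0), C = (0, 1); any affine frame gives the same invariant.
1. E is the midpoint of PC ⇒ E = (0, 1/2)
2. G is the centroid of triangle XPC ⇒ G = (1/3, 1/3)
3. T lies on line GC with GT:TC = 5:2 ⇒ T = (2/21, 17/21)
through X parallel to EC: direction (0, 1/2); meets ET at H = (1, 15/4)
H = E + t·(T−E) with t = 21/2

t = 21/2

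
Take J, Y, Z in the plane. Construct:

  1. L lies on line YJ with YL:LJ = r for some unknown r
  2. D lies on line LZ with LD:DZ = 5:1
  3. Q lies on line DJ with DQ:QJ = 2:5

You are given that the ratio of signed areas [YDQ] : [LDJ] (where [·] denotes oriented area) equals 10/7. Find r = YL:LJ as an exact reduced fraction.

r = 4

Choose coordinates J = (0, 0), Y = (1, 0), Z = (0, 1).
1. With YL:LJ = r, write λ = r/(r+1) so L = Y + λ·(J−Y); L is affine-linear in λ
2. D lies on line LZ with LD:DZ = 5:1 ⇒ D is an affine combination of earlier points and hence also affine-linear in λ
3. Q lies on line DJ with DQ:QJ = 2:5 ⇒ Q is an affine combination of earlier points and hence also affine-linear in λ
Every point depending on L is an affine combination of L and λ-independent points, so each such coordinate is linear in λ; the λ² term in each signed area is a multiple of (J−Y)×(J−Y) = 0, so 2·[YDQ] and 2·[LDJ] are each linear in λ. Evaluating at λ=0 and λ=1:
  2·[YDQ] = 5/21,   2·[LDJ] = -5/6·λ + 5/6
So [YDQ]:[LDJ] = (5/21) / (-5/6·λ + 5/6). Setting this equal to 10/7:
  5/21 = 10/7·(-5/6·λ + 5/6)  ⇒  λ = 4/5
Then r = λ/(1−λ) = (4/5)/(1/5) = 4. Check: with r = 4, L = (1/5, 0) and [YDQ]:[LDJ] = 10/7 as required.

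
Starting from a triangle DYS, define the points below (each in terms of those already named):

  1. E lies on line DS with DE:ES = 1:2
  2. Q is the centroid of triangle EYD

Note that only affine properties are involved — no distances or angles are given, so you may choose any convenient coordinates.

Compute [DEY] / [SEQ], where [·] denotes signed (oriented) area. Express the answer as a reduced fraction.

[DEY]:[SEQ] = -3/2

Choose coordinates D = (0, 0), Y = (1, 0), S = (0, 1).
1. E lies on line DS with DE:ES = 1:2 ⇒ E = (0, 1/3)
2. Q is the centroid of triangle EYD ⇒ Q = (1/3, 1/9)
2·[DEY] = -1/3, 2·[SEQ] = 2/9
[DEY]:[SEQ] = -1/3:2/9 = -3/2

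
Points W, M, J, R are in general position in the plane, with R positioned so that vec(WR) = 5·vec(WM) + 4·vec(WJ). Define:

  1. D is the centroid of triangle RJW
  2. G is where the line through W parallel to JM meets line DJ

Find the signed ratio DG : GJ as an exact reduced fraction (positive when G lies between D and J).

DG:GJ = -10/3

Choose coordinates W = (0, 0), M = (1, 0), J = (0, 1), R = (5, 4).
1. D is the centroid of triangle RJW ⇒ D = (5/3, 5/3)
2. G is where the line through W parallel to JM meets line DJ ⇒ G = (-5/7, 5/7)
G = D + t·(J−D) with t = 10/7, so DG:GJ = t:(1−t) = 10/7:-3/7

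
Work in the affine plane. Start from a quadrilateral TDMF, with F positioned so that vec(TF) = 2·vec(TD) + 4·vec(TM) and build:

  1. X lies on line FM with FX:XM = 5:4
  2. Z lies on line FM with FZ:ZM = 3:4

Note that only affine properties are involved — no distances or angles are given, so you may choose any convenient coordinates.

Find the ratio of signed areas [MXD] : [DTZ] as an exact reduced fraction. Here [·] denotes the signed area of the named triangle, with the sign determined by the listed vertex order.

[MXD]:[DTZ] = 140/171

Assign T = (0, 0), D = (1, 0), M = (0, 1), F = (2, 4) — the answer is frame-independent, so this choice is without loss of generality.
1. X lies on line FM with FX:XM = 5:4 ⇒ X = (8/9, 7/3)
2. Z lies on line FM with FZ:ZM = 3:4 ⇒ Z = (8/7, 19/7)
2·[MXD] = -20/9, 2·[DTZ] = -19/7
[MXD]:[DTZ] = -20/9:-19/7 = 140/171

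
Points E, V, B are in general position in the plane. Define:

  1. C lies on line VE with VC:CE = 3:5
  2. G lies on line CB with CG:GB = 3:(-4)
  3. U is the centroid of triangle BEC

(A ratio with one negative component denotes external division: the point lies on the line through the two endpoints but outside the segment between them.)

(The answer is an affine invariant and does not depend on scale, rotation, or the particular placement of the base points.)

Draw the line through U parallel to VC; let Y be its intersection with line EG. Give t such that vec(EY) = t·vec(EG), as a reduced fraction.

t = -1/9

Choose coordinates E = (0, 0), V = (1, 0), B = (0, 1).
1. C lies on line VE with VC:CE = 3:5 ⇒ C = (5/8, 0)
2. G lies on line CB with CG:GB = 3:(-4) ⇒ G = (5/2, -3)
3. U is the centroid of triangle BEC ⇒ U = (5/24, 1/3)
through U parallel to VC: direction (-3/8, 0); meets EG at Y = (-5/18, 1/3)
Y = E + t·(G−E) with t = -1/9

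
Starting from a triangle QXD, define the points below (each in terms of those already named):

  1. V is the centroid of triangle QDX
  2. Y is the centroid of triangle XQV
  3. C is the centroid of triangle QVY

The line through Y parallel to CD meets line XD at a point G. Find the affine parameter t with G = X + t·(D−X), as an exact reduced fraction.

t = 3/4

Set Q = (0, 0), X = (1, 0), D = (0, 1); any affine frame gives the same invariant.
1. V is the centroid of triangle QDX ⇒ V = (1/3, 1/3)
2. Y is the centroid of triangle XQV ⇒ Y = (4/9, 1/9)
3. C is the centroid of triangle QVY ⇒ C = (7/27, 4/27)
through Y parallel to CD: direction (-7/27, 23/27); meets XD at G = (1/4, 3/4)
G = X + t·(D−X) with t = 3/4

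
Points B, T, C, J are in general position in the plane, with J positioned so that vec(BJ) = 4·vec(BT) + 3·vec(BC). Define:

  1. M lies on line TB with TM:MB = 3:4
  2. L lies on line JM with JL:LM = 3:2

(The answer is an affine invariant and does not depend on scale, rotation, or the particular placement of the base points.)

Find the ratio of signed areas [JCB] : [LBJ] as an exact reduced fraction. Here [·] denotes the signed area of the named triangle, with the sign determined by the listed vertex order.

Work in coordinates with B = (0, 0), T = (1, 0), C = (0, 1), J = (4, 3).
1. M lies on line TB with TM:MB = 3:4 ⇒ M = (4/7, 0)
2. L lies on line JM with JL:LM = 3:2 ⇒ L = (68/35, 6/5)
2·[JCB] = 4, 2·[LBJ] = -36/35
[JCB]:[LBJ] = 4:-36/35 = -35/9

[JCB]:[LBJ] = -35/9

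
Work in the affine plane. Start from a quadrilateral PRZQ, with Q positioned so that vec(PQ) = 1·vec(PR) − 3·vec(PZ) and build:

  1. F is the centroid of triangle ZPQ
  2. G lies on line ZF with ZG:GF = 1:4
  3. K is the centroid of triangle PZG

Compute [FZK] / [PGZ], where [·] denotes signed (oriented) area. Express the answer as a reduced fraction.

[FZK]:[PGZ] = 5/3

Assign P = (0, 0), R = (1, 0), Z = (0, 1), Q = (1, -3) — the answer is frame-independent, so this choice is without loss of generality.
1. F is the centroid of triangle ZPQ ⇒ F = (1/3, -2/3)
2. G lies on line ZF with ZG:GF = 1:4 ⇒ G = (1/15, 2/3)
3. K is the centroid of triangle PZG ⇒ K = (1/45, 5/9)
2·[FZK] = 1/9, 2·[PGZ] = 1/15
[FZK]:[PGZ] = 1/9:1/15 = 5/3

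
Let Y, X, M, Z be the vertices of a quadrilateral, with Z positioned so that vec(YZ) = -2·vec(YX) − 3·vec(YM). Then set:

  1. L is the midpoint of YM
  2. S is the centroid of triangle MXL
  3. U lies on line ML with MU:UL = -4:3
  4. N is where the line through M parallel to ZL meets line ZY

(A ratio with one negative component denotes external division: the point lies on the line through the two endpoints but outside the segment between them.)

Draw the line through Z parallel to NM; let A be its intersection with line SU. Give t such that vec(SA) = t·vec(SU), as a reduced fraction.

t = -7/11

Work in coordinates with Y = (0, 0), X = (1, 0), M = (0, 1), Z = (-2, -3).
1. L is the midpoint of YM ⇒ L = (0, 1/2)
2. S is the centroid of triangle MXL ⇒ S = (1/3, 1/2)
3. U lies on line ML with MU:UL = -4:3 ⇒ U = (0, -1)
4. N is where the line through M parallel to ZL meets line ZY ⇒ N = (-4, -6)
through Z parallel to NM: direction (4, 7); meets SU at A = (6/11, 16/11)
A = S + t·(U−S) with t = -7/11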